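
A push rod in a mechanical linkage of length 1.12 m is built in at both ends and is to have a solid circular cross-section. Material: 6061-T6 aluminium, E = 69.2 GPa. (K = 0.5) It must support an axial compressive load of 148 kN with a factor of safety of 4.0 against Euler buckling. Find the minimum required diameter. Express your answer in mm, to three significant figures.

Required P_cr = n·P = 4.0 × 148 = 592.0 kN
L_e = K·L = 0.5 × 1.12 = 0.5600 m
Required I = P_cr·L_e²/(π²E) = 5.920×10^5 × 0.5600² / (π² × 6.92×10^10) = 2.718×10^-7 m⁴
I_req = 2.718×10^5 mm⁴
Solid circle: I = πd⁴/64  ⇒  d = (64I/π)^(1/4) = (64×2.718×10^5/π)^(1/4) = 48.5 mm

d ≈ 48.5 mm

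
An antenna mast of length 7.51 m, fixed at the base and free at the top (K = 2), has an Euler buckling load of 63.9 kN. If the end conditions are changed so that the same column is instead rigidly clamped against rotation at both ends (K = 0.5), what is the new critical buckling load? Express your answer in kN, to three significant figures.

P_cr ≈ 1020 kN

P_cr ∝ 1/K², so P_cr,new = P_cr,old × (K_old/K_new)² = 63.9 × (2/0.5)²
= 63.9 × 16.00 = 1020 kN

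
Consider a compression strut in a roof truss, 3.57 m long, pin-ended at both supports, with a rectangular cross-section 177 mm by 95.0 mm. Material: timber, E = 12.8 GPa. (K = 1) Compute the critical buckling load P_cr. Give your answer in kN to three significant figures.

Buckling occurs about the weak axis: I_min = h·b³/12 with b = 95.0 mm (the shorter side).
I_min = 177×95.0³/12 = 1.265×10^7 mm⁴
I = 1.265×10^7 mm⁴ = 1.265×10^-5 m⁴
Effective length L_e = K·L = 1 × 3.57 = 3.570 m
P_cr = π²EI / L_e² = π² × 12.8×10⁹ × 1.265×10^-5 / 3.570² = 1.254×10^5 N

P_cr ≈ 125 kN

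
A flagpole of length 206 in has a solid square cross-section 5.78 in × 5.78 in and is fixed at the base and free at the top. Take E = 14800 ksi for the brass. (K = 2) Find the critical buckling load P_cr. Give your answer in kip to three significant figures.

I = a⁴/12 = 5.78⁴/12 = 93.01 in⁴
Effective length L_e = K·L = 2 × 206 = 412.0 in
P_cr = π²EI / L_e² = π² × 14800×10³ × 93.01 / 412.0² = 8.004×10^4 lb

P_cr ≈ 80.0 kip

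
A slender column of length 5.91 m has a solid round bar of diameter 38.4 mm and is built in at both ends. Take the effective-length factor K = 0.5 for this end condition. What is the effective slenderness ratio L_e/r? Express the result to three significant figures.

λ ≈ 308

For a solid circle r = d/4 = 38.4/4 = 9.600 mm
L_e = K·L = 0.5 × 5.91 m = 2.955 m = 2955.0 mm
λ = L_e / r_min = 2955.0 / 9.600 = 308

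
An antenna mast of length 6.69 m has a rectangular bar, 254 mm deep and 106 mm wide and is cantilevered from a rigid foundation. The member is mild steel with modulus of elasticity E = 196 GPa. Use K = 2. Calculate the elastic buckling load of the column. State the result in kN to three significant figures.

Buckling occurs about the weak axis: I_min = h·b³/12 with b = 106 mm (the shorter side).
I_min = 254×106³/12 = 2.521×10^7 mm⁴
I = 2.521×10^7 mm⁴ = 2.521×10^-5 m⁴
Effective length L_e = K·L = 2 × 6.69 = 13.38 m
P_cr = π²EI / L_e² = π² × 196×10⁹ × 2.521×10^-5 / 13.38² = 2.724×10^5 N

P_cr ≈ 272 kN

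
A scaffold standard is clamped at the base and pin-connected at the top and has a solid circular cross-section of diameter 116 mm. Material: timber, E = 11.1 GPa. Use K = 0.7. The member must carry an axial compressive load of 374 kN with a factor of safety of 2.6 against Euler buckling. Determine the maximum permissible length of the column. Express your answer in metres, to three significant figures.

L_max ≈ 1.43 m

I = πd⁴/64 = π×116⁴/64 = 8.888×10^6 mm⁴
I = 8.888×10^-6 m⁴
Required critical load P_cr = n·P = 2.6 × 374 = 972.4 kN = 9.724×10^5 N
From P_cr = π²EI/(K·L)²:  L = (1/K)·√(π²EI/P_cr) = (1/0.7)·√(π²×1.11×10^10×8.888×10^-6/9.724×10^5)
L = 1.43 m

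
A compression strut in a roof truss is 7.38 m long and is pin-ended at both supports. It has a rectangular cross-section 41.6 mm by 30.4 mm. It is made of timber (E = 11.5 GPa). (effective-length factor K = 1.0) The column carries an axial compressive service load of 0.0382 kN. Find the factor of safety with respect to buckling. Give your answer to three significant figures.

Buckling occurs about the weak axis: I_min = h·b³/12 with b = 30.4 mm (the shorter side).
I_min = 41.6×30.4³/12 = 9.739×10^4 mm⁴
I = 9.739×10^4 mm⁴ = 9.739×10^-8 m⁴
Effective length L_e = K·L = 1 × 7.38 = 7.380 m
P_cr = π²EI / L_e² = π² × 11.5×10⁹ × 9.739×10^-8 / 7.380² = 203.0 N
Factor of safety n = P_cr / P = 0.20296 / 0.0382 = 5.31

n ≈ 5.31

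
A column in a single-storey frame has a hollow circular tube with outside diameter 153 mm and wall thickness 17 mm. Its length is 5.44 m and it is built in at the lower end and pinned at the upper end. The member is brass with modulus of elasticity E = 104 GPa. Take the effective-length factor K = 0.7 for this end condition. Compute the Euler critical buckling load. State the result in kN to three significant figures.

Inner diameter d_i = 153 − 2×17 = 119.0 mm
I = π(d_o⁴ − d_i⁴)/64 = π(153⁴ − 119.0⁴)/64 = 1.706×10^7 mm⁴
I = 1.706×10^7 mm⁴ = 1.706×10^-5 m⁴
Effective length L_e = K·L = 0.7 × 5.44 = 3.808 m
P_cr = π²EI / L_e² = π² × 104×10⁹ × 1.706×10^-5 / 3.808² = 1.207×10^6 N

P_cr ≈ 1210 kN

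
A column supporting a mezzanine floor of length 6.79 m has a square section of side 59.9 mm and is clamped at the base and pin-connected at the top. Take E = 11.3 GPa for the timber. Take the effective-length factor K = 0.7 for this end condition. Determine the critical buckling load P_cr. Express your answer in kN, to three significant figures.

I = a⁴/12 = 59.9⁴/12 = 1.073×10^6 mm⁴
I = 1.073×10^6 mm⁴ = 1.073×10^-6 m⁴
Effective length L_e = K·L = 0.7 × 6.79 = 4.753 m
P_cr = π²EI / L_e² = π² × 11.3×10⁹ × 1.073×10^-6 / 4.753² = 5.296×10^3 N

P_cr ≈ 5.30 kN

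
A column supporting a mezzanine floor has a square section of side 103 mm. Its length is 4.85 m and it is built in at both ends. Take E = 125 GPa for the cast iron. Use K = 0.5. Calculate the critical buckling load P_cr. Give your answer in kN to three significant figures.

P_cr ≈ 1970 kN

I = a⁴/12 = 103⁴/12 = 9.379×10^6 mm⁴
I = 9.379×10^6 mm⁴ = 9.379×10^-6 m⁴
Effective length L_e = K·L = 0.5 × 4.85 = 2.425 m
P_cr = π²EI / L_e² = π² × 125×10⁹ × 9.379×10^-6 / 2.425² = 1.968×10^6 N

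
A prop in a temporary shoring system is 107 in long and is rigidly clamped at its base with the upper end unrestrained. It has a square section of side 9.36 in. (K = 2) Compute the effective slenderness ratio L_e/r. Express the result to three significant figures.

λ ≈ 79.2

For a square r = a/√12 = 9.36/√12 = 2.702 in
L_e = K·L = 2 × 107 = 214.0 in
λ = L_e / r_min = 214.00 / 2.702 = 79.2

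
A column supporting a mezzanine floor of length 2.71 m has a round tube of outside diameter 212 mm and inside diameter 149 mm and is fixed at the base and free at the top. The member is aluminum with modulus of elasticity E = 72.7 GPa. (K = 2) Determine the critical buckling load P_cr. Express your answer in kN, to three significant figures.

d_o = 212 mm, d_i = 149 mm
I = π(d_o⁴ − d_i⁴)/64 = π(212⁴ − 149.0⁴)/64 = 7.496×10^7 mm⁴
I = 7.496×10^7 mm⁴ = 7.496×10^-5 m⁴
Effective length L_e = K·L = 2 × 2.71 = 5.420 m
P_cr = π²EI / L_e² = π² × 72.7×10⁹ × 7.496×10^-5 / 5.420² = 1.831×10^6 N

P_cr ≈ 1830 kN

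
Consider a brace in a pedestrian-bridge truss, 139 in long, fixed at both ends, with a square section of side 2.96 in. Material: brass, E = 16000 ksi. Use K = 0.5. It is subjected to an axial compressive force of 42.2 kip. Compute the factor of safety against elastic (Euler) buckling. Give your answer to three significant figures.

I = a⁴/12 = 2.96⁴/12 = 6.397 in⁴
Effective length L_e = K·L = 0.5 × 139 = 69.50 in
P_cr = π²EI / L_e² = π² × 16000×10³ × 6.397 / 69.50² = 2.091×10^5 lb
Factor of safety n = P_cr / P = 209.14 / 42.2 = 4.96

n ≈ 4.96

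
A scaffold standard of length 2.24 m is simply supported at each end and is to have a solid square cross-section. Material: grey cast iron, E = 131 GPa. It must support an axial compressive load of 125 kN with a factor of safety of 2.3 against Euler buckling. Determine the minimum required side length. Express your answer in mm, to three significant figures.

Required P_cr = n·P = 2.3 × 125 = 287.5 kN
L_e = K·L = 1 × 2.24 = 2.240 m
Required I = P_cr·L_e²/(π²E) = 2.875×10^5 × 2.240² / (π² × 1.31×10^11) = 1.116×10^-6 m⁴
I_req = 1.116×10^6 mm⁴
Solid square: I = a⁴/12  ⇒  a = (12I)^(1/4) = (12×1.116×10^6)^(1/4) = 60.5 mm

a ≈ 60.5 mm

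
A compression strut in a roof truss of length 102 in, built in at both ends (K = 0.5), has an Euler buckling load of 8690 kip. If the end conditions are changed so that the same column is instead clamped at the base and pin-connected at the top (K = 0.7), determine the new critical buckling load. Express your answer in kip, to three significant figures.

P_cr ≈ 4430 kip

P_cr ∝ 1/K², so P_cr,new = P_cr,old × (K_old/K_new)² = 8690 × (0.5/0.7)²
= 8690 × 0.5102 = 4430 kip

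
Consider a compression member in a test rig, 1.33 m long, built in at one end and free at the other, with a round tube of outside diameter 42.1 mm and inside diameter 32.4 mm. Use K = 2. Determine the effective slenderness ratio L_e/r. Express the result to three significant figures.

d_o = 42.1 mm, d_i = 32.4 mm
I = π(d_o⁴ − d_i⁴)/64 = π(42.1⁴ − 32.40⁴)/64 = 1.001×10^5 mm⁴
A = 567.6 mm²;  r_min = √(I/A) = √(1.001×10^5/567.6) = 13.28 mm
L_e = K·L = 2 × 1.33 m = 2.660 m = 2660.0 mm
λ = L_e / r_min = 2660.0 / 13.28 = 200

λ ≈ 200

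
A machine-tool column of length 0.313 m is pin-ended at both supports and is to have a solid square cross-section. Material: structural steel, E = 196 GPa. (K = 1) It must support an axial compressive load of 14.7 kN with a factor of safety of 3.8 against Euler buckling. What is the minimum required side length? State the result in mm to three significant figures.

Required P_cr = n·P = 3.8 × 14.7 = 55.86 kN
L_e = K·L = 1 × 0.313 = 0.3130 m
Required I = P_cr·L_e²/(π²E) = 5.586×10^4 × 0.3130² / (π² × 1.96×10^11) = 2.829×10^-9 m⁴
I_req = 2.829×10^3 mm⁴
Solid square: I = a⁴/12  ⇒  a = (12I)^(1/4) = (12×2.829×10^3)^(1/4) = 13.6 mm

a ≈ 13.6 mm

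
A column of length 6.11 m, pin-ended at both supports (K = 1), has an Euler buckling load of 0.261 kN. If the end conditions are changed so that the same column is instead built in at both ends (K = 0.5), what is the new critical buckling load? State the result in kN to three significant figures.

P_cr ≈ 1.04 kN

P_cr ∝ 1/K², so P_cr,new = P_cr,old × (K_old/K_new)² = 0.261 × (1/0.5)²
= 0.261 × 4.000 = 1.04 kN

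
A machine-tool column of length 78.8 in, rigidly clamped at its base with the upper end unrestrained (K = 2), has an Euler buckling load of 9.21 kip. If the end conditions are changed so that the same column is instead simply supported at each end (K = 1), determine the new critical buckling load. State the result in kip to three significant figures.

P_cr ∝ 1/K², so P_cr,new = P_cr,old × (K_old/K_new)² = 9.21 × (2/1)²
= 9.21 × 4.000 = 36.8 kip

P_cr ≈ 36.8 kip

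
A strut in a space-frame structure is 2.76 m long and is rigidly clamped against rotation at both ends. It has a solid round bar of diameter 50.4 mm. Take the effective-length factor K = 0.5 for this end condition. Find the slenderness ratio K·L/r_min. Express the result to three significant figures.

For a solid circle r = d/4 = 50.4/4 = 12.60 mm
L_e = K·L = 0.5 × 2.76 m = 1.380 m = 1380.0 mm
λ = L_e / r_min = 1380.0 / 12.60 = 110

λ ≈ 110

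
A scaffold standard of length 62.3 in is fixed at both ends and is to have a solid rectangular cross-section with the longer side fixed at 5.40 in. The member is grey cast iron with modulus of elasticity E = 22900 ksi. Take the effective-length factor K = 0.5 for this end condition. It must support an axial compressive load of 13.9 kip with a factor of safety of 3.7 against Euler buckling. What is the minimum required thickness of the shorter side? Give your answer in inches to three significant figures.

Required P_cr = n·P = 3.7 × 13.9 = 51.43 kip
L_e = K·L = 0.5 × 62.3 = 31.15 in
Required I = P_cr·L_e²/(π²E) = 5.143×10^4 × 31.15² / (π² × 2.29×10^7) = 0.2208 in⁴
Rectangle, weak axis: I_min = h·b³/12 with h = 5.40 in fixed  ⇒  b = (12I/h)^(1/3) = 0.789 in

b ≈ 0.789 in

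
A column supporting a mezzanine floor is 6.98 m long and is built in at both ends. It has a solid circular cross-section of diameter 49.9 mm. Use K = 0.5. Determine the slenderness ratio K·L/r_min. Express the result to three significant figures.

λ ≈ 280

For a solid circle r = d/4 = 49.9/4 = 12.48 mm
L_e = K·L = 0.5 × 6.98 m = 3.490 m = 3490.0 mm
λ = L_e / r_min = 3490.0 / 12.48 = 280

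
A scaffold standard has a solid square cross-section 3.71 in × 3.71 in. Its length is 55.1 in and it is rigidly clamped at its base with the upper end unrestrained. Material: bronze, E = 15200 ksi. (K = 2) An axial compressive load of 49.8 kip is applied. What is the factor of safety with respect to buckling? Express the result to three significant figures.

n ≈ 3.92

I = a⁴/12 = 3.71⁴/12 = 15.79 in⁴
Effective length L_e = K·L = 2 × 55.1 = 110.2 in
P_cr = π²EI / L_e² = π² × 15200×10³ × 15.79 / 110.2² = 1.950×10^5 lb
Factor of safety n = P_cr / P = 195.03 / 49.8 = 3.92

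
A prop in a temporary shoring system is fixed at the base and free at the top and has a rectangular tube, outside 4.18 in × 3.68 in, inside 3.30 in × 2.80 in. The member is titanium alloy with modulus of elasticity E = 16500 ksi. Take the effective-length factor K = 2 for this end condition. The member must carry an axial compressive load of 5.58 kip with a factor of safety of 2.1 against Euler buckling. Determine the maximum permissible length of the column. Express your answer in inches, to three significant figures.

L_max ≈ 198 in

Weak-axis I_min = (h_o·b_o³ − h_i·b_i³)/12 with b_o = 3.68, b_i = 2.800 in (shorter outer/inner sides).
I_min = (4.18×3.68³ − 3.300×2.800³)/12 = 11.32 in⁴
Required critical load P_cr = n·P = 2.1 × 5.58 = 11.72 kip = 1.172×10^4 lb
From P_cr = π²EI/(K·L)²:  L = (1/K)·√(π²EI/P_cr) = (1/2)·√(π²×1.65×10^7×11.32/1.172×10^4)
L = 198 in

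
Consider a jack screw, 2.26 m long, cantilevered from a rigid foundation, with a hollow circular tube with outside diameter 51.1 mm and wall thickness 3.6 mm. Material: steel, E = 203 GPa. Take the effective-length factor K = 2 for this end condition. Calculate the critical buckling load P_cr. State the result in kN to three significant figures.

Inner diameter d_i = 51.1 − 2×3.6 = 43.90 mm
I = π(d_o⁴ − d_i⁴)/64 = π(51.1⁴ − 43.90⁴)/64 = 1.524×10^5 mm⁴
I = 1.524×10^5 mm⁴ = 1.524×10^-7 m⁴
Effective length L_e = K·L = 2 × 2.26 = 4.520 m
P_cr = π²EI / L_e² = π² × 203×10⁹ × 1.524×10^-7 / 4.520² = 1.494×10^4 N

P_cr ≈ 14.9 kN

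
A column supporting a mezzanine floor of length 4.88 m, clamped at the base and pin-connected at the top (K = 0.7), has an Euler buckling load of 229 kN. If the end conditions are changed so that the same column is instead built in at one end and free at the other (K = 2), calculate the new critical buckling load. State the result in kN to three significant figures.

P_cr ≈ 28.1 kN

P_cr ∝ 1/K², so P_cr,new = P_cr,old × (K_old/K_new)² = 229 × (0.7/2)²
= 229 × 0.1225 = 28.1 kN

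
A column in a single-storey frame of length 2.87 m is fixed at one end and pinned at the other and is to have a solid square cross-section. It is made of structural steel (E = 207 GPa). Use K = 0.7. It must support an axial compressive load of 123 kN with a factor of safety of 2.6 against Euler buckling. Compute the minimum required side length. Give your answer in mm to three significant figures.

a ≈ 52.5 mm

Required P_cr = n·P = 2.6 × 123 = 319.8 kN
L_e = K·L = 0.7 × 2.87 = 2.009 m
Required I = P_cr·L_e²/(π²E) = 3.198×10^5 × 2.009² / (π² × 2.07×10^11) = 6.318×10^-7 m⁴
I_req = 6.318×10^5 mm⁴
Solid square: I = a⁴/12  ⇒  a = (12I)^(1/4) = (12×6.318×10^5)^(1/4) = 52.5 mm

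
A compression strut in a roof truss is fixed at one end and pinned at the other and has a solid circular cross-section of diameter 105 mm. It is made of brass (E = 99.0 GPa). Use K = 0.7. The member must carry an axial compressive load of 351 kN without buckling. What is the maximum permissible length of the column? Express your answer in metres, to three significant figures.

I = πd⁴/64 = π×105⁴/64 = 5.967×10^6 mm⁴
I = 5.967×10^-6 m⁴
At the buckling limit P_cr = P = 3.510×10^5 N
From P_cr = π²EI/(K·L)²:  L = (1/K)·√(π²EI/P_cr) = (1/0.7)·√(π²×9.90×10^10×5.967×10^-6/3.510×10^5)
L = 5.82 m

L_max ≈ 5.82 m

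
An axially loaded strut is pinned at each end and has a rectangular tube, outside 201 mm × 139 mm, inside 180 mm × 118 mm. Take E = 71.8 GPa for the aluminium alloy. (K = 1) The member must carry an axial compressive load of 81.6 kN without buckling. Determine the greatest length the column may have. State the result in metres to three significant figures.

L_max ≈ 13.3 m

Weak-axis I_min = (h_o·b_o³ − h_i·b_i³)/12 with b_o = 139, b_i = 118.0 mm (shorter outer/inner sides).
I_min = (201×139³ − 180.0×118.0³)/12 = 2.034×10^7 mm⁴
I = 2.034×10^-5 m⁴
At the buckling limit P_cr = P = 8.160×10^4 N
From P_cr = π²EI/(K·L)²:  L = (1/K)·√(π²EI/P_cr) = (1/1)·√(π²×7.18×10^10×2.034×10^-5/8.160×10^4)
L = 13.3 m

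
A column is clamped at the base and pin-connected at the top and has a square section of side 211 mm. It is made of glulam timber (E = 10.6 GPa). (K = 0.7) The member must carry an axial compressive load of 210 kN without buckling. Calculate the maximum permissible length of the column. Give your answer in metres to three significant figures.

I = a⁴/12 = 211⁴/12 = 1.652×10^8 mm⁴
I = 1.652×10^-4 m⁴
At the buckling limit P_cr = P = 2.100×10^5 N
From P_cr = π²EI/(K·L)²:  L = (1/K)·√(π²EI/P_cr) = (1/0.7)·√(π²×1.06×10^10×1.652×10^-4/2.100×10^5)
L = 13.0 m

L_max ≈ 13.0 m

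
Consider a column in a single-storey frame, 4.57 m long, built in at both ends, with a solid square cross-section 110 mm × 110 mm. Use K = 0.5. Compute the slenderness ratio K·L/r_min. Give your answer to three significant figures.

λ ≈ 72.0

I = a⁴/12 = 110⁴/12 = 1.220×10^7 mm⁴
A = 1.210×10^4 mm²;  r_min = √(I/A) = √(1.220×10^7/1.210×10^4) = 31.75 mm
L_e = K·L = 0.5 × 4.57 m = 2.285 m = 2285.0 mm
λ = L_e / r_min = 2285.0 / 31.75 = 72.0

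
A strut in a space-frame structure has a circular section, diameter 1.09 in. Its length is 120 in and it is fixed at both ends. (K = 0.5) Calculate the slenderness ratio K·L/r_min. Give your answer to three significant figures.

λ ≈ 220

For a solid circle r = d/4 = 1.09/4 = 0.2725 in
L_e = K·L = 0.5 × 120 = 60.00 in
λ = L_e / r_min = 60.000 / 0.2725 = 220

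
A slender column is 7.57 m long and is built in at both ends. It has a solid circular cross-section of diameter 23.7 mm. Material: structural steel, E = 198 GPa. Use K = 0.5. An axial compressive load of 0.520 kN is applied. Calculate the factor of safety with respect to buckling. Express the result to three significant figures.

n ≈ 4.06

I = πd⁴/64 = π×23.7⁴/64 = 1.549×10^4 mm⁴
I = 1.549×10^4 mm⁴ = 1.549×10^-8 m⁴
Effective length L_e = K·L = 0.5 × 7.57 = 3.785 m
P_cr = π²EI / L_e² = π² × 198×10⁹ × 1.549×10^-8 / 3.785² = 2.112×10^3 N
Factor of safety n = P_cr / P = 2.1125 / 0.520 = 4.06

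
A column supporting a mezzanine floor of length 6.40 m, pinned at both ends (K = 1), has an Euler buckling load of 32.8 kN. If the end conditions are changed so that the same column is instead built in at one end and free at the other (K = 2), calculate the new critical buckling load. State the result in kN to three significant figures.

P_cr ∝ 1/K², so P_cr,new = P_cr,old × (K_old/K_new)² = 32.8 × (1/2)²
= 32.8 × 0.2500 = 8.20 kN

P_cr ≈ 8.20 kN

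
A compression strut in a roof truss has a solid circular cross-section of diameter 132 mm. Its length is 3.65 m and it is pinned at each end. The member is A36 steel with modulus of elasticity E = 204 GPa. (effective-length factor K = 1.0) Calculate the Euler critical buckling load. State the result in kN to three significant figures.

I = πd⁴/64 = π×132⁴/64 = 1.490×10^7 mm⁴
I = 1.490×10^7 mm⁴ = 1.490×10^-5 m⁴
Effective length L_e = K·L = 1 × 3.65 = 3.650 m
P_cr = π²EI / L_e² = π² × 204×10⁹ × 1.490×10^-5 / 3.650² = 2.252×10^6 N

P_cr ≈ 2250 kN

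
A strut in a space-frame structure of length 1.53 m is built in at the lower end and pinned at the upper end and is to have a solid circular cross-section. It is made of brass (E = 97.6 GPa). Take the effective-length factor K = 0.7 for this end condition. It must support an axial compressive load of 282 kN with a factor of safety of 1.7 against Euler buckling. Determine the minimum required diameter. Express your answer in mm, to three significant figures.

Required P_cr = n·P = 1.7 × 282 = 479.4 kN
L_e = K·L = 0.7 × 1.53 = 1.071 m
Required I = P_cr·L_e²/(π²E) = 4.794×10^5 × 1.071² / (π² × 9.76×10^10) = 5.709×10^-7 m⁴
I_req = 5.709×10^5 mm⁴
Solid circle: I = πd⁴/64  ⇒  d = (64I/π)^(1/4) = (64×5.709×10^5/π)^(1/4) = 58.4 mm

d ≈ 58.4 mm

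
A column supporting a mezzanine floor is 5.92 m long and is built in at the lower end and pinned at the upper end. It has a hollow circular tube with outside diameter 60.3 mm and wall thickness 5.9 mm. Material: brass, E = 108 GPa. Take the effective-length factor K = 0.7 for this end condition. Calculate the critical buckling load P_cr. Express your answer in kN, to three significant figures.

P_cr ≈ 23.4 kN

Inner diameter d_i = 60.3 − 2×5.9 = 48.50 mm
I = π(d_o⁴ − d_i⁴)/64 = π(60.3⁴ − 48.50⁴)/64 = 3.774×10^5 mm⁴
I = 3.774×10^5 mm⁴ = 3.774×10^-7 m⁴
Effective length L_e = K·L = 0.7 × 5.92 = 4.144 m
P_cr = π²EI / L_e² = π² × 108×10⁹ × 3.774×10^-7 / 4.144² = 2.342×10^4 N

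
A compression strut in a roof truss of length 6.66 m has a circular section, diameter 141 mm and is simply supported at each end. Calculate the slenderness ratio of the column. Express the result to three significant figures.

λ ≈ 189

For a solid circle r = d/4 = 141/4 = 35.25 mm
L_e = K·L = 1 × 6.66 m = 6.660 m = 6660.0 mm
λ = L_e / r_min = 6660.0 / 35.25 = 189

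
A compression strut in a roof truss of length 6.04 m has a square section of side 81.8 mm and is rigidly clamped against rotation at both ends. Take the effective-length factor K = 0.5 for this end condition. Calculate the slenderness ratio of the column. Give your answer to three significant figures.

λ ≈ 128

I = a⁴/12 = 81.8⁴/12 = 3.731×10^6 mm⁴
A = 6.691×10^3 mm²;  r_min = √(I/A) = √(3.731×10^6/6.691×10^3) = 23.61 mm
L_e = K·L = 0.5 × 6.04 m = 3.020 m = 3020.0 mm
λ = L_e / r_min = 3020.0 / 23.61 = 128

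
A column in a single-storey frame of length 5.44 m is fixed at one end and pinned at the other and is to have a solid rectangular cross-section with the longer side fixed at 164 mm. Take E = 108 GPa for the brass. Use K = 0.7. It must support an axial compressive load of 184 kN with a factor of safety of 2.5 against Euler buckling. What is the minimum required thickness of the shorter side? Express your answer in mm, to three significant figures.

b ≈ 77.1 mm

Required P_cr = n·P = 2.5 × 184 = 460.0 kN
L_e = K·L = 0.7 × 5.44 = 3.808 m
Required I = P_cr·L_e²/(π²E) = 4.600×10^5 × 3.808² / (π² × 1.08×10^11) = 6.258×10^-6 m⁴
I_req = 6.258×10^6 mm⁴
Rectangle, weak axis: I_min = h·b³/12 with h = 164 mm fixed  ⇒  b = (12I/h)^(1/3) = 77.1 mm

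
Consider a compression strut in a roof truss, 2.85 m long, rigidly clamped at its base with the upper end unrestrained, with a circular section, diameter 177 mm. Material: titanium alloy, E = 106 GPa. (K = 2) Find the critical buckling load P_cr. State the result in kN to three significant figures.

P_cr ≈ 1550 kN

I = πd⁴/64 = π×177⁴/64 = 4.818×10^7 mm⁴
I = 4.818×10^7 mm⁴ = 4.818×10^-5 m⁴
Effective length L_e = K·L = 2 × 2.85 = 5.700 m
P_cr = π²EI / L_e² = π² × 106×10⁹ × 4.818×10^-5 / 5.700² = 1.551×10^6 N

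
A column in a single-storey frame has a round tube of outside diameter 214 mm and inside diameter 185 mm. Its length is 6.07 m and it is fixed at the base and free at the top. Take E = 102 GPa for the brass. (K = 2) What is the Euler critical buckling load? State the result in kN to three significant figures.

P_cr ≈ 310 kN

d_o = 214 mm, d_i = 185 mm
I = π(d_o⁴ − d_i⁴)/64 = π(214⁴ − 185.0⁴)/64 = 4.545×10^7 mm⁴
I = 4.545×10^7 mm⁴ = 4.545×10^-5 m⁴
Effective length L_e = K·L = 2 × 6.07 = 12.14 m
P_cr = π²EI / L_e² = π² × 102×10⁹ × 4.545×10^-5 / 12.14² = 3.105×10^5 N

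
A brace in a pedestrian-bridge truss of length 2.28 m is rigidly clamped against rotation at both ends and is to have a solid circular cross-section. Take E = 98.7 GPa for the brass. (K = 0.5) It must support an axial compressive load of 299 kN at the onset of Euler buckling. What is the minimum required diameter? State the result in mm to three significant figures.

L_e = K·L = 0.5 × 2.28 = 1.140 m
Required I = P_cr·L_e²/(π²E) = 2.990×10^5 × 1.140² / (π² × 9.87×10^10) = 3.989×10^-7 m⁴
I_req = 3.989×10^5 mm⁴
Solid circle: I = πd⁴/64  ⇒  d = (64I/π)^(1/4) = (64×3.989×10^5/π)^(1/4) = 53.4 mm

d ≈ 53.4 mm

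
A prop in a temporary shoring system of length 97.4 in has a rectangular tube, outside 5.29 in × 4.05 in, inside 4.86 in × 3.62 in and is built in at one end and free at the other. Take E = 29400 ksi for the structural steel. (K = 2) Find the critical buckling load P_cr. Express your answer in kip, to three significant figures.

Weak-axis I_min = (h_o·b_o³ − h_i·b_i³)/12 with b_o = 4.05, b_i = 3.620 in (shorter outer/inner sides).
I_min = (5.29×4.05³ − 4.860×3.620³)/12 = 10.07 in⁴
Effective length L_e = K·L = 2 × 97.4 = 194.8 in
P_cr = π²EI / L_e² = π² × 29400×10³ × 10.07 / 194.8² = 7.702×10^4 lb

P_cr ≈ 77.0 kip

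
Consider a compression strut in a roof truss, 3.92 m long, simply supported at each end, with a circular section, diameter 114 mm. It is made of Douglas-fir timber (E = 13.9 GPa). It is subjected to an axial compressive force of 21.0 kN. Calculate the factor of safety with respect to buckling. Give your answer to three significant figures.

I = πd⁴/64 = π×114⁴/64 = 8.291×10^6 mm⁴
I = 8.291×10^6 mm⁴ = 8.291×10^-6 m⁴
Effective length L_e = K·L = 1 × 3.92 = 3.920 m
P_cr = π²EI / L_e² = π² × 13.9×10⁹ × 8.291×10^-6 / 3.920² = 7.402×10^4 N
Factor of safety n = P_cr / P = 74.017 / 21.0 = 3.52

n ≈ 3.52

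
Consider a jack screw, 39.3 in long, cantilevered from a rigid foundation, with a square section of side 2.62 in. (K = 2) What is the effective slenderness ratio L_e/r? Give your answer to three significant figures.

For a square r = a/√12 = 2.62/√12 = 0.7563 in
L_e = K·L = 2 × 39.3 = 78.60 in
λ = L_e / r_min = 78.600 / 0.7563 = 104

λ ≈ 104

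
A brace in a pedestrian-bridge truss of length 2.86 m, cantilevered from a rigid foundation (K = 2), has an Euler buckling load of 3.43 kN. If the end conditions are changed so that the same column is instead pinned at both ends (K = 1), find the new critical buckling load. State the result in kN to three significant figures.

P_cr ∝ 1/K², so P_cr,new = P_cr,old × (K_old/K_new)² = 3.43 × (2/1)²
= 3.43 × 4.000 = 13.7 kN

P_cr ≈ 13.7 kN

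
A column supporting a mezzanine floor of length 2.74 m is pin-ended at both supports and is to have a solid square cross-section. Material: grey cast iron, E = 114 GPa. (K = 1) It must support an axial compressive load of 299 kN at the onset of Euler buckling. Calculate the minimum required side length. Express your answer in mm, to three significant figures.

a ≈ 69.9 mm

L_e = K·L = 1 × 2.74 = 2.740 m
Required I = P_cr·L_e²/(π²E) = 2.990×10^5 × 2.740² / (π² × 1.14×10^11) = 1.995×10^-6 m⁴
I_req = 1.995×10^6 mm⁴
Solid square: I = a⁴/12  ⇒  a = (12I)^(1/4) = (12×1.995×10^6)^(1/4) = 69.9 mm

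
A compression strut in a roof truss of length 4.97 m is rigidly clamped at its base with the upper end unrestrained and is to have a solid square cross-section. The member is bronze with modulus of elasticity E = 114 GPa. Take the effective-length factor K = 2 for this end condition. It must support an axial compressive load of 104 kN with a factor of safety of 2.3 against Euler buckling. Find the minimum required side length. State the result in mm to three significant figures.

a ≈ 126 mm

Required P_cr = n·P = 2.3 × 104 = 239.2 kN
L_e = K·L = 2 × 4.97 = 9.940 m
Required I = P_cr·L_e²/(π²E) = 2.392×10^5 × 9.940² / (π² × 1.14×10^11) = 2.101×10^-5 m⁴
I_req = 2.101×10^7 mm⁴
Solid square: I = a⁴/12  ⇒  a = (12I)^(1/4) = (12×2.101×10^7)^(1/4) = 126 mm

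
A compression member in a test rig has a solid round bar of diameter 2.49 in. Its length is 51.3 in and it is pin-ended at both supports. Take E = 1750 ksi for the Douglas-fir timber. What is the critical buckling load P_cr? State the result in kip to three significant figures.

P_cr ≈ 12.4 kip

I = πd⁴/64 = π×2.49⁴/64 = 1.887 in⁴
Effective length L_e = K·L = 1 × 51.3 = 51.30 in
P_cr = π²EI / L_e² = π² × 1750×10³ × 1.887 / 51.30² = 1.238×10^4 lb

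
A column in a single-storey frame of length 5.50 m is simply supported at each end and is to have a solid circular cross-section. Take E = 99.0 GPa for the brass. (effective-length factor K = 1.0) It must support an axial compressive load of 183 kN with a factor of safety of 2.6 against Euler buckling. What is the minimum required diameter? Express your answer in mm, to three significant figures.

Required P_cr = n·P = 2.6 × 183 = 475.8 kN
L_e = K·L = 1 × 5.50 = 5.500 m
Required I = P_cr·L_e²/(π²E) = 4.758×10^5 × 5.500² / (π² × 9.90×10^10) = 1.473×10^-5 m⁴
I_req = 1.473×10^7 mm⁴
Solid circle: I = πd⁴/64  ⇒  d = (64I/π)^(1/4) = (64×1.473×10^7/π)^(1/4) = 132 mm

d ≈ 132 mm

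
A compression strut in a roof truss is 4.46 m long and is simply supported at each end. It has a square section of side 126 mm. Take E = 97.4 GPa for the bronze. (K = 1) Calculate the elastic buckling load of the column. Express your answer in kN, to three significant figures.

I = a⁴/12 = 126⁴/12 = 2.100×10^7 mm⁴
I = 2.100×10^7 mm⁴ = 2.100×10^-5 m⁴
Effective length L_e = K·L = 1 × 4.46 = 4.460 m
P_cr = π²EI / L_e² = π² × 97.4×10⁹ × 2.100×10^-5 / 4.460² = 1.015×10^6 N

P_cr ≈ 1020 kN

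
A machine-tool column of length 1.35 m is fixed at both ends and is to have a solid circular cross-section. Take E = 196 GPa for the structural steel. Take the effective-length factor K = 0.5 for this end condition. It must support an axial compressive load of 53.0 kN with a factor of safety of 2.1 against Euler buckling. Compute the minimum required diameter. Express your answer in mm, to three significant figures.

Required P_cr = n·P = 2.1 × 53.0 = 111.3 kN
L_e = K·L = 0.5 × 1.35 = 0.6750 m
Required I = P_cr·L_e²/(π²E) = 1.113×10^5 × 0.6750² / (π² × 1.96×10^11) = 2.621×10^-8 m⁴
I_req = 2.621×10^4 mm⁴
Solid circle: I = πd⁴/64  ⇒  d = (64I/π)^(1/4) = (64×2.621×10^4/π)^(1/4) = 27.0 mm

d ≈ 27.0 mm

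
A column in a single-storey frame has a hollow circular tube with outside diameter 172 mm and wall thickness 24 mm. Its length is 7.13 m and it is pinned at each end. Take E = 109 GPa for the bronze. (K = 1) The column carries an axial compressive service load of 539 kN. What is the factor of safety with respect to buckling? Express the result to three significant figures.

n ≈ 1.23

Inner diameter d_i = 172 − 2×24 = 124.0 mm
I = π(d_o⁴ − d_i⁴)/64 = π(172⁴ − 124.0⁴)/64 = 3.136×10^7 mm⁴
I = 3.136×10^7 mm⁴ = 3.136×10^-5 m⁴
Effective length L_e = K·L = 1 × 7.13 = 7.130 m
P_cr = π²EI / L_e² = π² × 109×10⁹ × 3.136×10^-5 / 7.130² = 6.636×10^5 N
Factor of safety n = P_cr / P = 663.55 / 539 = 1.23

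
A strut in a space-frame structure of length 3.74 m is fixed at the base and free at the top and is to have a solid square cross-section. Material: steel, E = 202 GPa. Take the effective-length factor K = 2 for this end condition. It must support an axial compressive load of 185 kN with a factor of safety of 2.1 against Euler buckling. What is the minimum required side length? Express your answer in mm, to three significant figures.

Required P_cr = n·P = 2.1 × 185 = 388.5 kN
L_e = K·L = 2 × 3.74 = 7.480 m
Required I = P_cr·L_e²/(π²E) = 3.885×10^5 × 7.480² / (π² × 2.02×10^11) = 1.090×10^-5 m⁴
I_req = 1.090×10^7 mm⁴
Solid square: I = a⁴/12  ⇒  a = (12I)^(1/4) = (12×1.090×10^7)^(1/4) = 107 mm

a ≈ 107 mm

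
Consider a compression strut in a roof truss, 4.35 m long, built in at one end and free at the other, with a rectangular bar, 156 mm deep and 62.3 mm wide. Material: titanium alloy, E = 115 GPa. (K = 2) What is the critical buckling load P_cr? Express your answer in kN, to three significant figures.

Buckling occurs about the weak axis: I_min = h·b³/12 with b = 62.3 mm (the shorter side).
I_min = 156×62.3³/12 = 3.143×10^6 mm⁴
I = 3.143×10^6 mm⁴ = 3.143×10^-6 m⁴
Effective length L_e = K·L = 2 × 4.35 = 8.700 m
P_cr = π²EI / L_e² = π² × 115×10⁹ × 3.143×10^-6 / 8.700² = 4.714×10^4 N

P_cr ≈ 47.1 kN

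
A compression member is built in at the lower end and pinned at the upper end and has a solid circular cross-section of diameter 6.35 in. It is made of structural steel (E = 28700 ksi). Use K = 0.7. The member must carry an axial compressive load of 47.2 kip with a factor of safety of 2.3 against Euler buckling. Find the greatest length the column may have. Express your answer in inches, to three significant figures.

I = πd⁴/64 = π×6.35⁴/64 = 79.81 in⁴
Required critical load P_cr = n·P = 2.3 × 47.2 = 108.6 kip = 1.086×10^5 lb
From P_cr = π²EI/(K·L)²:  L = (1/K)·√(π²EI/P_cr) = (1/0.7)·√(π²×2.87×10^7×79.81/1.086×10^5)
L = 652 in

L_max ≈ 652 in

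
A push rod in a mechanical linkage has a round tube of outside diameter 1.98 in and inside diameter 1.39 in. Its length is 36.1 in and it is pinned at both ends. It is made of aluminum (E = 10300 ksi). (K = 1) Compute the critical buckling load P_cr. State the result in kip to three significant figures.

P_cr ≈ 44.6 kip

d_o = 1.98 in, d_i = 1.39 in
I = π(d_o⁴ − d_i⁴)/64 = π(1.98⁴ − 1.390⁴)/64 = 0.5712 in⁴
Effective length L_e = K·L = 1 × 36.1 = 36.10 in
P_cr = π²EI / L_e² = π² × 10300×10³ × 0.5712 / 36.10² = 4.456×10^4 lb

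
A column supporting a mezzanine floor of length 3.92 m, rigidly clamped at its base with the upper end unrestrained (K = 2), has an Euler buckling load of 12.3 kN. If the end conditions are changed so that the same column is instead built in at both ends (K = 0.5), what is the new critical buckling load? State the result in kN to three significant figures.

P_cr ≈ 197 kN

P_cr ∝ 1/K², so P_cr,new = P_cr,old × (K_old/K_new)² = 12.3 × (2/0.5)²
= 12.3 × 16.00 = 197 kN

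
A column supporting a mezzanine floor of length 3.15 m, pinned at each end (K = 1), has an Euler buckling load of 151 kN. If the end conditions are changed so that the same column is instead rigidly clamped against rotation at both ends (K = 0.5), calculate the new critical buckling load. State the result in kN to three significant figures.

P_cr ≈ 604 kN

P_cr ∝ 1/K², so P_cr,new = P_cr,old × (K_old/K_new)² = 151 × (1/0.5)²
= 151 × 4.000 = 604 kN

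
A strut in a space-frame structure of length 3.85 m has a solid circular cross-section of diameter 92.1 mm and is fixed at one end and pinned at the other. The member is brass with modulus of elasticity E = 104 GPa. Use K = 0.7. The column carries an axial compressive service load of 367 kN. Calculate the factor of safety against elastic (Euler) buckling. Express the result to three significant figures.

n ≈ 1.36

I = πd⁴/64 = π×92.1⁴/64 = 3.532×10^6 mm⁴
I = 3.532×10^6 mm⁴ = 3.532×10^-6 m⁴
Effective length L_e = K·L = 0.7 × 3.85 = 2.695 m
P_cr = π²EI / L_e² = π² × 104×10⁹ × 3.532×10^-6 / 2.695² = 4.991×10^5 N
Factor of safety n = P_cr / P = 499.14 / 367 = 1.36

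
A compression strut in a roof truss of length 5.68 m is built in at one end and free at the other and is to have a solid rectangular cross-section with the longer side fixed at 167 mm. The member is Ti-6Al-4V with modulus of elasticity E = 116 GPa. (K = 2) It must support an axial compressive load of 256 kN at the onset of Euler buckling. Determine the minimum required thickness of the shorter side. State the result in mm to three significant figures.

b ≈ 128 mm

L_e = K·L = 2 × 5.68 = 11.36 m
Required I = P_cr·L_e²/(π²E) = 2.560×10^5 × 11.36² / (π² × 1.16×10^11) = 2.886×10^-5 m⁴
I_req = 2.886×10^7 mm⁴
Rectangle, weak axis: I_min = h·b³/12 with h = 167 mm fixed  ⇒  b = (12I/h)^(1/3) = 128 mm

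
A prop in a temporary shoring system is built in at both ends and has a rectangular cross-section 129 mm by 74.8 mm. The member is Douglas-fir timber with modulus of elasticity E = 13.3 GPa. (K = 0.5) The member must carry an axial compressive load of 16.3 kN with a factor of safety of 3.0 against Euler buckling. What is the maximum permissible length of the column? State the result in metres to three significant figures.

L_max ≈ 6.95 m

Buckling occurs about the weak axis: I_min = h·b³/12 with b = 74.8 mm (the shorter side).
I_min = 129×74.8³/12 = 4.499×10^6 mm⁴
I = 4.499×10^-6 m⁴
Required critical load P_cr = n·P = 3.0 × 16.3 = 48.90 kN = 4.890×10^4 N
From P_cr = π²EI/(K·L)²:  L = (1/K)·√(π²EI/P_cr) = (1/0.5)·√(π²×1.33×10^10×4.499×10^-6/4.890×10^4)
L = 6.95 m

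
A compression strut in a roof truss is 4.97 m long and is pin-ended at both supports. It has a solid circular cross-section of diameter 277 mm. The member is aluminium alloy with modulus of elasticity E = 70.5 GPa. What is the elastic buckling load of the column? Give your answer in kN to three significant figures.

I = πd⁴/64 = π×277⁴/64 = 2.890×10^8 mm⁴
I = 2.890×10^8 mm⁴ = 2.890×10^-4 m⁴
Effective length L_e = K·L = 1 × 4.97 = 4.970 m
P_cr = π²EI / L_e² = π² × 70.5×10⁹ × 2.890×10^-4 / 4.970² = 8.141×10^6 N

P_cr ≈ 8140 kN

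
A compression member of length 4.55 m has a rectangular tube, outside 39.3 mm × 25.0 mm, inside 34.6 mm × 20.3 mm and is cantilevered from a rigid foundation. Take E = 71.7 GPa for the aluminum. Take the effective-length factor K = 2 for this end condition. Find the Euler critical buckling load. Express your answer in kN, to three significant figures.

P_cr ≈ 0.231 kN

Weak-axis I_min = (h_o·b_o³ − h_i·b_i³)/12 with b_o = 25.0, b_i = 20.30 mm (shorter outer/inner sides).
I_min = (39.3×25.0³ − 34.60×20.30³)/12 = 2.705×10^4 mm⁴
I = 2.705×10^4 mm⁴ = 2.705×10^-8 m⁴
Effective length L_e = K·L = 2 × 4.55 = 9.100 m
P_cr = π²EI / L_e² = π² × 71.7×10⁹ × 2.705×10^-8 / 9.100² = 231.2 N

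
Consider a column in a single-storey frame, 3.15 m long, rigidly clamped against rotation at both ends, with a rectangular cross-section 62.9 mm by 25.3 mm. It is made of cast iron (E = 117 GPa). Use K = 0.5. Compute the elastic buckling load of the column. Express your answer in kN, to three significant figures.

Buckling occurs about the weak axis: I_min = h·b³/12 with b = 25.3 mm (the shorter side).
I_min = 62.9×25.3³/12 = 8.489×10^4 mm⁴
I = 8.489×10^4 mm⁴ = 8.489×10^-8 m⁴
Effective length L_e = K·L = 0.5 × 3.15 = 1.575 m
P_cr = π²EI / L_e² = π² × 117×10⁹ × 8.489×10^-8 / 1.575² = 3.951×10^4 N

P_cr ≈ 39.5 kN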